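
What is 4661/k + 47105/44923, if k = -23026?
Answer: 875253627/1034396998 ≈ 0.84615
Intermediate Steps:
4661/k + 47105/44923 = 4661/(-23026) + 47105/44923 = 4661*(-1/23026) + 47105*(1/44923) = -4661/23026 + 47105/44923 = 875253627/1034396998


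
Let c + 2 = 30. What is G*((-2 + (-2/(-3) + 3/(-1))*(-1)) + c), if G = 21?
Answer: 595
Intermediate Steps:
c = 28 (c = -2 + 30 = 28)
G*((-2 + (-2/(-3) + 3/(-1))*(-1)) + c) = 21*((-2 + (-2/(-3) + 3/(-1))*(-1)) + 28) = 21*((-2 + (-2*(-⅓) + 3*(-1))*(-1)) + 28) = 21*((-2 + (⅔ - 3)*(-1)) + 28) = 21*((-2 - 7/3*(-1)) + 28) = 21*((-2 + 7/3) + 28) = 21*(⅓ + 28) = 21*(85/3) = 595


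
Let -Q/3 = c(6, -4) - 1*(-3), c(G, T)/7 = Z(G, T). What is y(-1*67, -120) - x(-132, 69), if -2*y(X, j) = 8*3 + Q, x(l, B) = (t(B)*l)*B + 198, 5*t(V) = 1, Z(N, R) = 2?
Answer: 16371/10 ≈ 1637.1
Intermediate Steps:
c(G, T) = 14 (c(G, T) = 7*2 = 14)
t(V) = ⅕ (t(V) = (⅕)*1 = ⅕)
Q = -51 (Q = -3*(14 - 1*(-3)) = -3*(14 + 3) = -3*17 = -51)
x(l, B) = 198 + B*l/5 (x(l, B) = (l/5)*B + 198 = B*l/5 + 198 = 198 + B*l/5)
y(X, j) = 27/2 (y(X, j) = -(8*3 - 51)/2 = -(24 - 51)/2 = -½*(-27) = 27/2)
y(-1*67, -120) - x(-132, 69) = 27/2 - (198 + (⅕)*69*(-132)) = 27/2 - (198 - 9108/5) = 27/2 - 1*(-8118/5) = 27/2 + 8118/5 = 16371/10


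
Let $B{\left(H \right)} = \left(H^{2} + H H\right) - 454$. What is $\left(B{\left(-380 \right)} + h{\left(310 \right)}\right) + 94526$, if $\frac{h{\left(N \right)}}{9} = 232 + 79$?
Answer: $385671$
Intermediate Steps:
$B{\left(H \right)} = -454 + 2 H^{2}$ ($B{\left(H \right)} = \left(H^{2} + H^{2}\right) - 454 = 2 H^{2} - 454 = -454 + 2 H^{2}$)
$h{\left(N \right)} = 2799$ ($h{\left(N \right)} = 9 \left(232 + 79\right) = 9 \cdot 311 = 2799$)
$\left(B{\left(-380 \right)} + h{\left(310 \right)}\right) + 94526 = \left(\left(-454 + 2 \left(-380\right)^{2}\right) + 2799\right) + 94526 = \left(\left(-454 + 2 \cdot 144400\right) + 2799\right) + 94526 = \left(\left(-454 + 288800\right) + 2799\right) + 94526 = \left(288346 + 2799\right) + 94526 = 291145 + 94526 = 385671$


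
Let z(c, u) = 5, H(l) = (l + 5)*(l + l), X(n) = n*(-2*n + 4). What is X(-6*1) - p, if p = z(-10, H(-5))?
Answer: -101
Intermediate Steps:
X(n) = n*(4 - 2*n)
H(l) = 2*l*(5 + l) (H(l) = (5 + l)*(2*l) = 2*l*(5 + l))
p = 5
X(-6*1) - p = 2*(-6*1)*(2 - (-6)) - 1*5 = 2*(-6)*(2 - 1*(-6)) - 5 = 2*(-6)*(2 + 6) - 5 = 2*(-6)*8 - 5 = -96 - 5 = -101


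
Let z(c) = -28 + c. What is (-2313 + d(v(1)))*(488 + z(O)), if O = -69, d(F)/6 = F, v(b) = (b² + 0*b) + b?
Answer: -899691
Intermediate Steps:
v(b) = b + b² (v(b) = (b² + 0) + b = b² + b = b + b²)
d(F) = 6*F
(-2313 + d(v(1)))*(488 + z(O)) = (-2313 + 6*(1*(1 + 1)))*(488 + (-28 - 69)) = (-2313 + 6*(1*2))*(488 - 97) = (-2313 + 6*2)*391 = (-2313 + 12)*391 = -2301*391 = -899691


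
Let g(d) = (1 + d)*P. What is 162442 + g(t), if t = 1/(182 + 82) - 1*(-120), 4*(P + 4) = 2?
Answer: 85545761/528 ≈ 1.6202e+5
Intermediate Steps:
P = -7/2 (P = -4 + (¼)*2 = -4 + ½ = -7/2 ≈ -3.5000)
t = 31681/264 (t = 1/264 + 120 = 31681/264 ≈ 120.00)
g(d) = -7/2 - 7*d/2 (g(d) = (1 + d)*(-7/2) = -7/2 - 7*d/2)
162442 + g(t) = 162442 + (-7/2 - 7/2*31681/264) = 162442 + (-7/2 - 221767/528) = 162442 - 223615/528 = 85545761/528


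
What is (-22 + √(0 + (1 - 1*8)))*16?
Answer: -352 + 16*I*√7 ≈ -352.0 + 42.332*I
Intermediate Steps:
(-22 + √(0 + (1 - 1*8)))*16 = (-22 + √(0 + (1 - 8)))*16 = (-22 + √(0 - 7))*16 = (-22 + √(-7))*16 = (-22 + I*√7)*16 = -352 + 16*I*√7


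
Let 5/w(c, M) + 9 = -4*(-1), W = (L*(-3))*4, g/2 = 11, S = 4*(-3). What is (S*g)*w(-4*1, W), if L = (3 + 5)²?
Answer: 264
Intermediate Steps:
S = -12
L = 64 (L = 8² = 64)
g = 22 (g = 2*11 = 22)
W = -768 (W = (64*(-3))*4 = -192*4 = -768)
w(c, M) = -1 (w(c, M) = 5/(-9 - 4*(-1)) = 5/(-9 + 4) = 5/(-5) = 5*(-⅕) = -1)
(S*g)*w(-4*1, W) = -12*22*(-1) = -264*(-1) = 264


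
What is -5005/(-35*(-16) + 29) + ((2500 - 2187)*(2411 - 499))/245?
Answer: 351264359/144305 ≈ 2434.2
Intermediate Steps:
-5005/(-35*(-16) + 29) + ((2500 - 2187)*(2411 - 499))/245 = -5005/(560 + 29) + (313*1912)*(1/245) = -5005/589 + 598456*(1/245) = -5005*1/589 + 598456/245 = -5005/589 + 598456/245 = 351264359/144305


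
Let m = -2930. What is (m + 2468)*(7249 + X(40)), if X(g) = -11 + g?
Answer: -3362436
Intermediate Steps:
(m + 2468)*(7249 + X(40)) = (-2930 + 2468)*(7249 + (-11 + 40)) = -462*(7249 + 29) = -462*7278 = -3362436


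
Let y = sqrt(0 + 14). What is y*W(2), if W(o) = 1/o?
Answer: sqrt(14)/2 ≈ 1.8708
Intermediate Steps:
y = sqrt(14) ≈ 3.7417
y*W(2) = sqrt(14)/2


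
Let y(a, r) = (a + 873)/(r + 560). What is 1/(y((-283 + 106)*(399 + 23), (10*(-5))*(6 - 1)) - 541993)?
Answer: -310/168091651 ≈ -1.8442e-6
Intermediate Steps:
y(a, r) = (873 + a)/(560 + r)
1/(y((-283 + 106)*(399 + 23), (10*(-5))*(6 - 1)) - 541993) = 1/((873 + (-283 + 106)*(399 + 23))/(560 + (10*(-5))*(6 - 1)) - 541993) = 1/((873 - 177*422)/(560 - 50*5) - 541993) = 1/((873 - 74694)/(560 - 250) - 541993) = 1/(-73821/310 - 541993) = 1/(-168091651/310) = -310/168091651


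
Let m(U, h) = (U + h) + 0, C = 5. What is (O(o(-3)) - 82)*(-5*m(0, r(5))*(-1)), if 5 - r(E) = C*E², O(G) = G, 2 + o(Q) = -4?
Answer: 52800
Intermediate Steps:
o(Q) = -6 (o(Q) = -2 - 4 = -6)
r(E) = 5 - 5*E²
m(U, h) = U + h
(O(o(-3)) - 82)*(-5*m(0, r(5))*(-1)) = (-6 - 82)*(-5*(0 + (5 - 5*5²))*(-1)) = -88*(-5*(0 + (5 - 5*25)))*(-1) = -88*(-5*(0 + (5 - 125)))*(-1) = -88*(-5*(0 - 120))*(-1) = -88*(-5*(-120))*(-1) = -52800*(-1) = -88*(-600) = 52800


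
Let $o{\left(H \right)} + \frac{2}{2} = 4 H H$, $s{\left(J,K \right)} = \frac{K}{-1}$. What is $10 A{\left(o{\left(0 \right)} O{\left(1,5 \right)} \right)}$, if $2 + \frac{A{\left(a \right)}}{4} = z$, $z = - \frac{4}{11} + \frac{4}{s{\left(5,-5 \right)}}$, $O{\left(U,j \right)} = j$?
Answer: $- \frac{688}{11} \approx -62.545$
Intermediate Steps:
$s{\left(J,K \right)} = - K$ ($s{\left(J,K \right)} = K \left(-1\right) = - K$)
$o{\left(H \right)} = -1 + 4 H^{2}$ ($o{\left(H \right)} = -1 + 4 H H = -1 + 4 H^{2}$)
$z = \frac{24}{55}$ ($z = - \frac{4}{11} + \frac{4}{\left(-1\right) \left(-5\right)} = \left(-4\right) \frac{1}{11} + \frac{4}{5} = - \frac{4}{11} + 4 \cdot \frac{1}{5} = - \frac{4}{11} + \frac{4}{5} = \frac{24}{55} \approx 0.43636$)
$A{\left(a \right)} = - \frac{344}{55}$ ($A{\left(a \right)} = -8 + 4 \cdot \frac{24}{55} = -8 + \frac{96}{55} = - \frac{344}{55}$)
$10 A{\left(o{\left(0 \right)} O{\left(1,5 \right)} \right)} = 10 \left(- \frac{344}{55}\right) = - \frac{688}{11}$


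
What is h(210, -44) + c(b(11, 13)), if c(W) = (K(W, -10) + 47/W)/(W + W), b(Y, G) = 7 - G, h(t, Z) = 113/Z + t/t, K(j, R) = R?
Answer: -65/792 ≈ -0.082071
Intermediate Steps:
h(t, Z) = 1 + 113/Z (h(t, Z) = 113/Z + 1 = 1 + 113/Z)
c(W) = (-10 + 47/W)/(2*W) (c(W) = (-10 + 47/W)/(W + W) = (-10 + 47/W)/((2*W)) = (-10 + 47/W)*(1/(2*W)) = (-10 + 47/W)/(2*W))
h(210, -44) + c(b(11, 13)) = (113 - 44)/(-44) + (47 - 10*(7 - 1*13))/(2*(7 - 1*13)²) = -1/44*69 + (47 - 10*(7 - 13))/(2*(7 - 13)²) = -69/44 + (½)*(47 - 10*(-6))/(-6)² = -69/44 + (½)*(1/36)*(47 + 60) = -69/44 + (½)*(1/36)*107 = -69/44 + 107/72 = -65/792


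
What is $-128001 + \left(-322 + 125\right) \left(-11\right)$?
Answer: $-125834$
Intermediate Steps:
$-128001 + \left(-322 + 125\right) \left(-11\right) = -128001 - -2167 = -128001 + 2167 = -125834$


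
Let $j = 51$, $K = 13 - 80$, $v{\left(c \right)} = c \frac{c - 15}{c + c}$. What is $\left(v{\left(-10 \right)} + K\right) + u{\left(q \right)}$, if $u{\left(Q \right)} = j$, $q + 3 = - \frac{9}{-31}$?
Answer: $- \frac{57}{2} \approx -28.5$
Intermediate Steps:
$v{\left(c \right)} = - \frac{15}{2} + \frac{c}{2}$ ($v{\left(c \right)} = c \frac{-15 + c}{2 c} = - \frac{15}{2} + \frac{c}{2}$)
$q = - \frac{84}{31}$ ($q = -3 - \frac{9}{-31} = -3 - - \frac{9}{31} = -3 + \frac{9}{31} = - \frac{84}{31} \approx -2.7097$)
$K = -67$ ($K = 13 - 80 = -67$)
$u{\left(Q \right)} = 51$
$\left(v{\left(-10 \right)} + K\right) + u{\left(q \right)} = \left(\left(- \frac{15}{2} + \frac{1}{2} \left(-10\right)\right) - 67\right) + 51 = \left(\left(- \frac{15}{2} - 5\right) - 67\right) + 51 = \left(- \frac{25}{2} - 67\right) + 51 = - \frac{159}{2} + 51 = - \frac{57}{2}$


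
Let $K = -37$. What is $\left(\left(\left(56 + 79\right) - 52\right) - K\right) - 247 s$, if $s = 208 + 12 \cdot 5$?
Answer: $-66076$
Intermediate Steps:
$s = 268$ ($s = 208 + 60 = 268$)
$\left(\left(\left(56 + 79\right) - 52\right) - K\right) - 247 s = \left(\left(\left(56 + 79\right) - 52\right) - -37\right) - 66196 = \left(\left(135 - 52\right) + 37\right) - 66196 = \left(83 + 37\right) - 66196 = 120 - 66196 = -66076$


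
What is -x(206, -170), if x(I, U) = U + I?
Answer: -36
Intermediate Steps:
x(I, U) = I + U
-x(206, -170) = -(206 - 170) = -1*36 = -36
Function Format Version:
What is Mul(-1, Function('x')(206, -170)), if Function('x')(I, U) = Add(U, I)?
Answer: -36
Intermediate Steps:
Function('x')(I, U) = Add(I, U)
Mul(-1, Function('x')(206, -170)) = Mul(-1, Add(206, -170)) = Mul(-1, 36) = -36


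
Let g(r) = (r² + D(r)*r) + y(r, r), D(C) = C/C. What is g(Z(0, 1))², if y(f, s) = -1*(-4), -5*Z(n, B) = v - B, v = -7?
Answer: 41616/625 ≈ 66.586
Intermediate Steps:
D(C) = 1
Z(n, B) = 7/5 + B/5 (Z(n, B) = -(-7 - B)/5 = 7/5 + B/5)
y(f, s) = 4
g(r) = 4 + r + r² (g(r) = (r² + 1*r) + 4 = (r² + r) + 4 = (r + r²) + 4 = 4 + r + r²)
g(Z(0, 1))² = (4 + (7/5 + (⅕)*1) + (7/5 + (⅕)*1)²)² = (4 + (7/5 + ⅕) + (7/5 + ⅕)²)² = (4 + 8/5 + (8/5)²)² = (4 + 8/5 + 64/25)² = (204/25)² = 41616/625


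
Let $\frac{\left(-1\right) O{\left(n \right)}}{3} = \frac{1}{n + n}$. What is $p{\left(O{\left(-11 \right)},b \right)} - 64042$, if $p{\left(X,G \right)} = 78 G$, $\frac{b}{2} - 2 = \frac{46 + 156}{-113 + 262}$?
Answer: $- \frac{9464258}{149} \approx -63519.0$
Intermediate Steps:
$O{\left(n \right)} = - \frac{3}{2 n}$ ($O{\left(n \right)} = - \frac{3}{n + n} = - \frac{3}{2 n}$)
$b = \frac{1000}{149}$ ($b = 4 + 2 \frac{46 + 156}{-113 + 262} = 4 + 2 \cdot \frac{202}{149} = 4 + \frac{404}{149} = \frac{1000}{149} \approx 6.7114$)
$p{\left(O{\left(-11 \right)},b \right)} - 64042 = 78 \cdot \frac{1000}{149} - 64042 = \frac{78000}{149} - 64042 = - \frac{9464258}{149}$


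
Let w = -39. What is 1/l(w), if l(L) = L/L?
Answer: 1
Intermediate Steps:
l(L) = 1
1/l(w) = 1/1 = 1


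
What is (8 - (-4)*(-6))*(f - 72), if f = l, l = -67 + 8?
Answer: 2096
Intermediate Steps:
l = -59
f = -59
(8 - (-4)*(-6))*(f - 72) = (8 - (-4)*(-6))*(-59 - 72) = (8 - 1*24)*(-131) = (8 - 24)*(-131) = -16*(-131) = 2096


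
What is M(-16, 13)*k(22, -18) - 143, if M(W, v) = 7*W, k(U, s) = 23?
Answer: -2719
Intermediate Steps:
M(-16, 13)*k(22, -18) - 143 = (7*(-16))*23 - 143 = -112*23 - 143 = -2576 - 143 = -2719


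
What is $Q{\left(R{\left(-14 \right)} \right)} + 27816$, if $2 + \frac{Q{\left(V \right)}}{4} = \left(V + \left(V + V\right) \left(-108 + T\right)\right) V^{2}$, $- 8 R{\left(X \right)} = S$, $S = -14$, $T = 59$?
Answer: $\frac{411657}{16} \approx 25729.0$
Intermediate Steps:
$R{\left(X \right)} = \frac{7}{4}$ ($R{\left(X \right)} = \left(- \frac{1}{8}\right) \left(-14\right) = \frac{7}{4}$)
$Q{\left(V \right)} = -8 - 388 V^{3}$ ($Q{\left(V \right)} = -8 + 4 \left(V + \left(V + V\right) \left(-108 + 59\right)\right) V^{2} = -8 + 4 \left(V + 2 V \left(-49\right)\right) V^{2} = -8 + 4 \left(V - 98 V\right) V^{2} = -8 + 4 - 97 V V^{2} = -8 + 4 \left(- 97 V^{3}\right) = -8 - 388 V^{3}$)
$Q{\left(R{\left(-14 \right)} \right)} + 27816 = \left(-8 - 388 \left(\frac{7}{4}\right)^{3}\right) + 27816 = \left(-8 - \frac{33271}{16}\right) + 27816 = - \frac{33399}{16} + 27816 = \frac{411657}{16}$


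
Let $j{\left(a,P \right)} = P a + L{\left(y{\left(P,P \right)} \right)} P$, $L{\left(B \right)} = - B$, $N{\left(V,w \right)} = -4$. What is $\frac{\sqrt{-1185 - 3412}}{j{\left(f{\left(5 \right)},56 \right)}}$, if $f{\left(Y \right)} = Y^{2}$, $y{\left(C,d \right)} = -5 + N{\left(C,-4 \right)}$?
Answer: $\frac{i \sqrt{4597}}{1904} \approx 0.03561 i$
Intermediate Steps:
$y{\left(C,d \right)} = -9$ ($y{\left(C,d \right)} = -5 - 4 = -9$)
$j{\left(a,P \right)} = 9 P + P a$ ($j{\left(a,P \right)} = P a + \left(-1\right) \left(-9\right) P = P a + 9 P = 9 P + P a$)
$\frac{\sqrt{-1185 - 3412}}{j{\left(f{\left(5 \right)},56 \right)}} = \frac{\sqrt{-1185 - 3412}}{56 \left(9 + 5^{2}\right)} = \frac{\sqrt{-4597}}{56 \left(9 + 25\right)} = \frac{i \sqrt{4597}}{56 \cdot 34} = \frac{i \sqrt{4597}}{1904}$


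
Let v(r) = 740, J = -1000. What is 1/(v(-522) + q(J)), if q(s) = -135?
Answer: 1/605 ≈ 0.0016529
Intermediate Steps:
1/(v(-522) + q(J)) = 1/(740 - 135) = 1/605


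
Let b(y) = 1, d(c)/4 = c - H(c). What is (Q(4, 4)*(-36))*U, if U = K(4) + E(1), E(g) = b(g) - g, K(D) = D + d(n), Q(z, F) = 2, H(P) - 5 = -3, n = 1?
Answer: 0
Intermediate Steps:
H(P) = 2 (H(P) = 5 - 3 = 2)
d(c) = -8 + 4*c (d(c) = 4*(c - 1*2) = 4*(c - 2) = 4*(-2 + c) = -8 + 4*c)
K(D) = -4 + D (K(D) = D + (-8 + 4*1) = D + (-8 + 4) = D - 4 = -4 + D)
E(g) = 1 - g
U = 0 (U = (-4 + 4) + (1 - 1*1) = 0 + (1 - 1) = 0 + 0 = 0)
(Q(4, 4)*(-36))*U = (2*(-36))*0 = -72*0 = 0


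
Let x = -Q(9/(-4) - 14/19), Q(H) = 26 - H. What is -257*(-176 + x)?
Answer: 4003803/76 ≈ 52682.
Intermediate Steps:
x = -2203/76 (x = -(26 - (9/(-4) - 14/19)) = -(26 - (9*(-¼) - 14*1/19)) = -(26 - (-9/4 - 14/19)) = -(26 - 1*(-227/76)) = -(26 + 227/76) = -1*2203/76 = -2203/76 ≈ -28.987)
-257*(-176 + x) = -257*(-176 - 2203/76) = -257*(-15579/76) = 4003803/76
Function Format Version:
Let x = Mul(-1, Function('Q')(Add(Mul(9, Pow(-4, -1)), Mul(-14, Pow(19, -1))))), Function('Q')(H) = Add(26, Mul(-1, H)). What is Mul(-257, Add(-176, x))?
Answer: Rational(4003803, 76) ≈ 52682.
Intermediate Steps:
x = Rational(-2203, 76) (x = Mul(-1, Add(26, Mul(-1, Add(Mul(9, Pow(-4, -1)), Mul(-14, Pow(19, -1)))))) = Mul(-1, Add(26, Mul(-1, Add(Mul(9, Rational(-1, 4)), Mul(-14, Rational(1, 19)))))) = Mul(-1, Add(26, Mul(-1, Add(Rational(-9, 4), Rational(-14, 19))))) = Mul(-1, Add(26, Mul(-1, Rational(-227, 76)))) = Mul(-1, Add(26, Rational(227, 76))) = Mul(-1, Rational(2203, 76)) = Rational(-2203, 76) ≈ -28.987)
Mul(-257, Add(-176, x)) = Mul(-257, Add(-176, Rational(-2203, 76))) = Mul(-257, Rational(-15579, 76)) = Rational(4003803, 76)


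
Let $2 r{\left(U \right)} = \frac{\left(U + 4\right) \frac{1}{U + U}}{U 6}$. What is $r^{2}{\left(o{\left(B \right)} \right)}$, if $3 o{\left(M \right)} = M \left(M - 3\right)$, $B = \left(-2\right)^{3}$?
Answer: $\frac{625}{239878144} \approx 2.6055 \cdot 10^{-6}$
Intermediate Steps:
$B = -8$
$o{\left(M \right)} = \frac{M \left(-3 + M\right)}{3}$ ($o{\left(M \right)} = \frac{M \left(M - 3\right)}{3} = \frac{M \left(-3 + M\right)}{3}$)
$r{\left(U \right)} = \frac{4 + U}{24 U^{2}}$ ($r{\left(U \right)} = \frac{\frac{U + 4}{U + U} \frac{1}{U 6}}{2} = \frac{\frac{4 + U}{2 U} \frac{1}{6 U}}{2} = \frac{\frac{1}{12} \frac{1}{U^{2}} \left(4 + U\right)}{2} = \frac{4 + U}{24 U^{2}}$)
$r^{2}{\left(o{\left(B \right)} \right)} = \left(\frac{4 + \frac{1}{3} \left(-8\right) \left(-3 - 8\right)}{24 \frac{64 \left(-3 - 8\right)^{2}}{9}}\right)^{2} = \left(\frac{4 + \frac{1}{3} \left(-8\right) \left(-11\right)}{24 \cdot \frac{7744}{9}}\right)^{2} = \left(\frac{4 + \frac{88}{3}}{24 \cdot \frac{7744}{9}}\right)^{2} = \left(\frac{1}{24} \cdot \frac{9}{7744} \cdot \frac{100}{3}\right)^{2} = \left(\frac{25}{15488}\right)^{2} = \frac{625}{239878144}$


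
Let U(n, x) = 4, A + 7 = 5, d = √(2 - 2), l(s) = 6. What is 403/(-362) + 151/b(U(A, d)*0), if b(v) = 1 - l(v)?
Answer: -56677/1810 ≈ -31.313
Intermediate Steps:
d = 0 (d = √0 = 0)
A = -2 (A = -7 + 5 = -2)
b(v) = -5 (b(v) = 1 - 1*6 = 1 - 6 = -5)
403/(-362) + 151/b(U(A, d)*0) = 403/(-362) + 151/(-5) = 403*(-1/362) + 151*(-⅕) = -403/362 - 151/5 = -56677/1810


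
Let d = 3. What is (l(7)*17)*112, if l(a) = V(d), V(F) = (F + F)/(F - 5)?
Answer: -5712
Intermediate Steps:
V(F) = 2*F/(-5 + F) (V(F) = (2*F)/(-5 + F) = 2*F/(-5 + F))
l(a) = -3 (l(a) = 2*3/(-5 + 3) = 2*3/(-2) = 2*3*(-1/2) = -3)
(l(7)*17)*112 = -3*17*112 = -51*112 = -5712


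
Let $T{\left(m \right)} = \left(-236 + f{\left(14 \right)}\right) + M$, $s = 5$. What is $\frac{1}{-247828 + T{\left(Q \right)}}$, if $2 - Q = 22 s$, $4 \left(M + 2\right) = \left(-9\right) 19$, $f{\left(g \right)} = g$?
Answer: $- \frac{4}{992379} \approx -4.0307 \cdot 10^{-6}$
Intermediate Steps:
$M = - \frac{179}{4}$ ($M = -2 + \frac{\left(-9\right) 19}{4} = -2 + \frac{1}{4} \left(-171\right) = -2 - \frac{171}{4} = - \frac{179}{4} \approx -44.75$)
$Q = -108$ ($Q = 2 - 22 \cdot 5 = 2 - 110 = -108$)
$T{\left(m \right)} = - \frac{1067}{4}$ ($T{\left(m \right)} = \left(-236 + 14\right) - \frac{179}{4} = -222 - \frac{179}{4} = - \frac{1067}{4}$)
$\frac{1}{-247828 + T{\left(Q \right)}} = \frac{1}{-247828 - \frac{1067}{4}} = \frac{1}{- \frac{992379}{4}} = - \frac{4}{992379}$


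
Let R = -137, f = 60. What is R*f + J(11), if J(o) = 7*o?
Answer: -8143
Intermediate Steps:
R*f + J(11) = -137*60 + 7*11 = -8220 + 77 = -8143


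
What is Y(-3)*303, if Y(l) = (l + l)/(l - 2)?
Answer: 1818/5 ≈ 363.60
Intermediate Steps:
Y(l) = 2*l/(-2 + l) (Y(l) = (2*l)/(-2 + l) = 2*l/(-2 + l))
Y(-3)*303 = (2*(-3)/(-2 - 3))*303 = (2*(-3)/(-5))*303 = (2*(-3)*(-⅕))*303 = (6/5)*303 = 1818/5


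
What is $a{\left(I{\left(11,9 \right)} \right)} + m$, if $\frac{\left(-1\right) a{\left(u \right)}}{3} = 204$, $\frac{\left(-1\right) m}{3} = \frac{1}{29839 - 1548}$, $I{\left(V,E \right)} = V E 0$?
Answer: $- \frac{17314095}{28291} \approx -612.0$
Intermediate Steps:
$I{\left(V,E \right)} = 0$ ($I{\left(V,E \right)} = E V 0 = 0$)
$m = - \frac{3}{28291}$ ($m = - \frac{3}{29839 - 1548} = - \frac{3}{28291} \approx -0.00010604$)
$a{\left(u \right)} = -612$ ($a{\left(u \right)} = \left(-3\right) 204 = -612$)
$a{\left(I{\left(11,9 \right)} \right)} + m = -612 - \frac{3}{28291} = - \frac{17314095}{28291}$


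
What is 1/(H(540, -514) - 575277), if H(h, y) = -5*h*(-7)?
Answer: -1/556377 ≈ -1.7973e-6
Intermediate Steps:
H(h, y) = 35*h
1/(H(540, -514) - 575277) = 1/(35*540 - 575277) = 1/(18900 - 575277) = 1/(-556377) = -1/556377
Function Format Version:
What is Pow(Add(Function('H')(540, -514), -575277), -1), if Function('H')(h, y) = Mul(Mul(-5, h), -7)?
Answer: Rational(-1, 556377) ≈ -1.7973e-6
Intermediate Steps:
Function('H')(h, y) = Mul(35, h)
Pow(Add(Function('H')(540, -514), -575277), -1) = Pow(Add(Mul(35, 540), -575277), -1) = Pow(Add(18900, -575277), -1) = Pow(-556377, -1) = Rational(-1, 556377)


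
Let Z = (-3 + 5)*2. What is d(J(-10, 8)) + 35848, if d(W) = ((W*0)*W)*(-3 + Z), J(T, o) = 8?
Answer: 35848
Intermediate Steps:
Z = 4 (Z = 2*2 = 4)
d(W) = 0 (d(W) = ((W*0)*W)*(-3 + 4) = (0*W)*1 = 0*1 = 0)
d(J(-10, 8)) + 35848 = 0 + 35848 = 35848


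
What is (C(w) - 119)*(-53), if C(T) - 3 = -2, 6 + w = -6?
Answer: 6254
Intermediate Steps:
w = -12 (w = -6 - 6 = -12)
C(T) = 1 (C(T) = 3 - 2 = 1)
(C(w) - 119)*(-53) = (1 - 119)*(-53) = -118*(-53) = 6254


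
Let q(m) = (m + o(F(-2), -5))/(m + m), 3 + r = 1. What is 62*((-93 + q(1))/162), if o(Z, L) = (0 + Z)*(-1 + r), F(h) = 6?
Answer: -6293/162 ≈ -38.846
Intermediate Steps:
r = -2 (r = -3 + 1 = -2)
o(Z, L) = -3*Z (o(Z, L) = (0 + Z)*(-1 - 2) = Z*(-3) = -3*Z)
q(m) = (-18 + m)/(2*m) (q(m) = (m - 3*6)/(m + m) = (m - 18)/((2*m)) = (-18 + m)*(1/(2*m)) = (-18 + m)/(2*m))
62*((-93 + q(1))/162) = 62*((-93 + (½)*(-18 + 1)/1)/162) = 62*((-93 + (½)*1*(-17))*(1/162)) = 62*((-93 - 17/2)*(1/162)) = 62*(-203/2*1/162) = 62*(-203/324) = -6293/162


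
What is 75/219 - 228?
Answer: -16619/73 ≈ -227.66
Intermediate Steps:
75/219 - 228 = 75*(1/219) - 228 = 25/73 - 228 = -16619/73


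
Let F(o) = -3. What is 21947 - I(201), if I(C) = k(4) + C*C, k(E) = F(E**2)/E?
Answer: -73813/4 ≈ -18453.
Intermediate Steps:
k(E) = -3/E
I(C) = -3/4 + C**2 (I(C) = -3/4 + C*C = -3*1/4 + C**2 = -3/4 + C**2)
21947 - I(201) = 21947 - (-3/4 + 201**2) = 21947 - (-3/4 + 40401) = 21947 - 1*161601/4 = 21947 - 161601/4 = -73813/4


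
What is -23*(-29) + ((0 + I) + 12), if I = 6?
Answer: 685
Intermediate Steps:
-23*(-29) + ((0 + I) + 12) = -23*(-29) + ((0 + 6) + 12) = 667 + (6 + 12) = 667 + 18 = 685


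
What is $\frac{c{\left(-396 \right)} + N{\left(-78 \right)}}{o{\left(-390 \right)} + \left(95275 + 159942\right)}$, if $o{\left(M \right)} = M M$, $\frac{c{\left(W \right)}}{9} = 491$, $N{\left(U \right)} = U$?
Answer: $\frac{4341}{407317} \approx 0.010658$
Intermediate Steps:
$c{\left(W \right)} = 4419$ ($c{\left(W \right)} = 9 \cdot 491 = 4419$)
$o{\left(M \right)} = M^{2}$
$\frac{c{\left(-396 \right)} + N{\left(-78 \right)}}{o{\left(-390 \right)} + \left(95275 + 159942\right)} = \frac{4419 - 78}{\left(-390\right)^{2} + \left(95275 + 159942\right)} = \frac{4341}{152100 + 255217} = \frac{4341}{407317}$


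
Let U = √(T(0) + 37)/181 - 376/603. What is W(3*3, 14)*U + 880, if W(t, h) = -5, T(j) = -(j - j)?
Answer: 532520/603 - 5*√37/181 ≈ 882.95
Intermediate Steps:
T(j) = 0 (T(j) = -1*0 = 0)
U = -376/603 + √37/181 (U = √(0 + 37)/181 - 376/603 = √37*(1/181) - 376*1/603 = √37/181 - 376/603 = -376/603 + √37/181 ≈ -0.58994)
W(3*3, 14)*U + 880 = -5*(-376/603 + √37/181) + 880 = (1880/603 - 5*√37/181) + 880 = 532520/603 - 5*√37/181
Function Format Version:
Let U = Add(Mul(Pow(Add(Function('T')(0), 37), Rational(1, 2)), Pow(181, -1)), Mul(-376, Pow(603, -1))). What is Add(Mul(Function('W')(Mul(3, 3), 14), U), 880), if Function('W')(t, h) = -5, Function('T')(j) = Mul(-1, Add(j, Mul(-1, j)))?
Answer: Add(Rational(532520, 603), Mul(Rational(-5, 181), Pow(37, Rational(1, 2)))) ≈ 882.95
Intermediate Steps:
Function('T')(j) = 0 (Function('T')(j) = Mul(-1, 0) = 0)
U = Add(Rational(-376, 603), Mul(Rational(1, 181), Pow(37, Rational(1, 2)))) (U = Add(Mul(Pow(Add(0, 37), Rational(1, 2)), Pow(181, -1)), Mul(-376, Pow(603, -1))) = Add(Mul(Pow(37, Rational(1, 2)), Rational(1, 181)), Mul(-376, Rational(1, 603))) = Add(Mul(Rational(1, 181), Pow(37, Rational(1, 2))), Rational(-376, 603)) = Add(Rational(-376, 603), Mul(Rational(1, 181), Pow(37, Rational(1, 2)))) ≈ -0.58994)
Add(Mul(Function('W')(Mul(3, 3), 14), U), 880) = Add(Mul(-5, Add(Rational(-376, 603), Mul(Rational(1, 181), Pow(37, Rational(1, 2))))), 880) = Add(Add(Rational(1880, 603), Mul(Rational(-5, 181), Pow(37, Rational(1, 2)))), 880) = Add(Rational(532520, 603), Mul(Rational(-5, 181), Pow(37, Rational(1, 2))))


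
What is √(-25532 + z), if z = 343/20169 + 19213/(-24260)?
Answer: I*√18867020972656440945/27183330 ≈ 159.79*I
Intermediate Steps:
z = -379185817/489299940 (z = 343*(1/20169) + 19213*(-1/24260) = 343/20169 - 19213/24260 = -379185817/489299940 ≈ -0.77496)
√(-25532 + z) = √(-25532 - 379185817/489299940) = √(-12493185253897/489299940) = I*√18867020972656440945/27183330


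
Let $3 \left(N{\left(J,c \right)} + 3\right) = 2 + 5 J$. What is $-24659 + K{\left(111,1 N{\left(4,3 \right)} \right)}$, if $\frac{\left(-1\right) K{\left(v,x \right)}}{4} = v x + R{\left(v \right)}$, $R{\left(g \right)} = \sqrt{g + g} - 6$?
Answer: $-26559 - 4 \sqrt{222} \approx -26619.0$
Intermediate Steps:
$R{\left(g \right)} = -6 + \sqrt{2} \sqrt{g}$ ($R{\left(g \right)} = \sqrt{2 g} - 6 = \sqrt{2} \sqrt{g} - 6 = -6 + \sqrt{2} \sqrt{g}$)
$N{\left(J,c \right)} = - \frac{7}{3} + \frac{5 J}{3}$ ($N{\left(J,c \right)} = -3 + \frac{2 + 5 J}{3} = -3 + \left(\frac{2}{3} + \frac{5 J}{3}\right) = - \frac{7}{3} + \frac{5 J}{3}$)
$K{\left(v,x \right)} = 24 - 4 v x - 4 \sqrt{2} \sqrt{v}$ ($K{\left(v,x \right)} = - 4 \left(v x + \left(-6 + \sqrt{2} \sqrt{v}\right)\right) = - 4 \left(-6 + v x + \sqrt{2} \sqrt{v}\right) = 24 - 4 v x - 4 \sqrt{2} \sqrt{v}$)
$-24659 + K{\left(111,1 N{\left(4,3 \right)} \right)} = -24659 - \left(-24 + 4 \sqrt{2} \sqrt{111} + 444 \cdot 1 \left(- \frac{7}{3} + \frac{5}{3} \cdot 4\right)\right) = -24659 - \left(-24 + 4 \sqrt{222} + 444 \cdot 1 \left(- \frac{7}{3} + \frac{20}{3}\right)\right) = -24659 - \left(-24 + 4 \sqrt{222} + 444 \cdot 1 \cdot \frac{13}{3}\right) = -24659 - \left(-24 + 1924 + 4 \sqrt{222}\right) = -24659 - \left(1900 + 4 \sqrt{222}\right) = -26559 - 4 \sqrt{222}$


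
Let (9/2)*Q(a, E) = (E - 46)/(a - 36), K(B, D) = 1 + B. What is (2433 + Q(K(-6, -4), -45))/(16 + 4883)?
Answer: 897959/1807731 ≈ 0.49673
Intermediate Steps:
Q(a, E) = 2*(-46 + E)/(9*(-36 + a)) (Q(a, E) = 2*((E - 46)/(a - 36))/9 = 2*((-46 + E)/(-36 + a))/9 = 2*(-46 + E)/(9*(-36 + a)))
(2433 + Q(K(-6, -4), -45))/(16 + 4883) = (2433 + 2*(-46 - 45)/(9*(-36 + (1 - 6))))/(16 + 4883) = (2433 + (2/9)*(-91)/(-36 - 5))/4899 = (2433 + (2/9)*(-91)/(-41))*(1/4899) = (2433 + (2/9)*(-1/41)*(-91))*(1/4899) = (2433 + 182/369)*(1/4899) = (897959/369)*(1/4899) = 897959/1807731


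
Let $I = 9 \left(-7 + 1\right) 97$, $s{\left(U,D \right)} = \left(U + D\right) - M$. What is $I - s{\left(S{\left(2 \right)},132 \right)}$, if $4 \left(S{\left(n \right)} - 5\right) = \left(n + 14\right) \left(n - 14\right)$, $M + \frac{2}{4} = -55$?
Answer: $- \frac{10765}{2} \approx -5382.5$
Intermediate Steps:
$M = - \frac{111}{2}$ ($M = - \frac{1}{2} - 55 = - \frac{111}{2} \approx -55.5$)
$S{\left(n \right)} = 5 + \frac{\left(-14 + n\right) \left(14 + n\right)}{4}$ ($S{\left(n \right)} = 5 + \frac{\left(n + 14\right) \left(n - 14\right)}{4} = 5 + \frac{\left(14 + n\right) \left(-14 + n\right)}{4} = 5 + \frac{\left(-14 + n\right) \left(14 + n\right)}{4}$)
$s{\left(U,D \right)} = \frac{111}{2} + D + U$ ($s{\left(U,D \right)} = \left(U + D\right) - - \frac{111}{2} = \left(D + U\right) + \frac{111}{2} = \frac{111}{2} + D + U$)
$I = -5238$ ($I = 9 \left(-6\right) 97 = \left(-54\right) 97 = -5238$)
$I - s{\left(S{\left(2 \right)},132 \right)} = -5238 - \left(\frac{111}{2} + 132 - \left(44 - \frac{2^{2}}{4}\right)\right) = -5238 - \left(\frac{111}{2} + 132 + \left(-44 + \frac{1}{4} \cdot 4\right)\right) = -5238 - \left(\frac{111}{2} + 132 + \left(-44 + 1\right)\right) = -5238 - \left(\frac{111}{2} + 132 - 43\right) = -5238 - \frac{289}{2} = - \frac{10765}{2}$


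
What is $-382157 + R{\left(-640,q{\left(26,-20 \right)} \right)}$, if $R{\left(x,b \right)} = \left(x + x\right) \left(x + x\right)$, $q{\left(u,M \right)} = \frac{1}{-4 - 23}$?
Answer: $1256243$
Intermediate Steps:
$q{\left(u,M \right)} = - \frac{1}{27}$ ($q{\left(u,M \right)} = \frac{1}{-27} = - \frac{1}{27}$)
$R{\left(x,b \right)} = 4 x^{2}$ ($R{\left(x,b \right)} = 2 x 2 x = 4 x^{2}$)
$-382157 + R{\left(-640,q{\left(26,-20 \right)} \right)} = -382157 + 4 \left(-640\right)^{2} = -382157 + 4 \cdot 409600 = -382157 + 1638400 = 1256243$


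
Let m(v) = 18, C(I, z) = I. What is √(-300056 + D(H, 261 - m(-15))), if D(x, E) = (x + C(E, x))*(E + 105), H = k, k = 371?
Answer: 4*I*√5399 ≈ 293.91*I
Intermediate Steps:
H = 371
D(x, E) = (105 + E)*(E + x) (D(x, E) = (x + E)*(E + 105) = (E + x)*(105 + E) = (105 + E)*(E + x))
√(-300056 + D(H, 261 - m(-15))) = √(-300056 + ((261 - 1*18)² + 105*(261 - 1*18) + 105*371 + (261 - 1*18)*371)) = √(-300056 + ((261 - 18)² + 105*(261 - 18) + 38955 + (261 - 18)*371)) = √(-300056 + (243² + 105*243 + 38955 + 243*371)) = √(-300056 + (59049 + 25515 + 38955 + 90153)) = √(-300056 + 213672) = √(-86384) = 4*I*√5399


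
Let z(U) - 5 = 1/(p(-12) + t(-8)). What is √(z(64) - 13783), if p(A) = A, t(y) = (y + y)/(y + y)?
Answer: I*√1667149/11 ≈ 117.38*I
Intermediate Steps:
t(y) = 1 (t(y) = (2*y)/((2*y)) = (2*y)*(1/(2*y)) = 1)
z(U) = 54/11 (z(U) = 5 + 1/(-12 + 1) = 5 + 1/(-11) = 5 - 1/11 = 54/11)
√(z(64) - 13783) = √(54/11 - 13783) = √(-151559/11) = I*√1667149/11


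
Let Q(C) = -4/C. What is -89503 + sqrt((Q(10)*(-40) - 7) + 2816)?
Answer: -89503 + 5*sqrt(113) ≈ -89450.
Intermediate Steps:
-89503 + sqrt((Q(10)*(-40) - 7) + 2816) = -89503 + sqrt((-4/10*(-40) - 7) + 2816) = -89503 + sqrt((-4*1/10*(-40) - 7) + 2816) = -89503 + sqrt((-2/5*(-40) - 7) + 2816) = -89503 + sqrt((16 - 7) + 2816) = -89503 + sqrt(9 + 2816) = -89503 + sqrt(2825) = -89503 + 5*sqrt(113)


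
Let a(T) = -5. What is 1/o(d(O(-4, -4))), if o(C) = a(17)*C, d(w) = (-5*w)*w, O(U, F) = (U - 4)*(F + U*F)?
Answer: 1/230400 ≈ 4.3403e-6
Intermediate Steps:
O(U, F) = (-4 + U)*(F + F*U)
d(w) = -5*w**2
o(C) = -5*C
1/o(d(O(-4, -4))) = 1/(-(-25)*(-4*(-4 + (-4)**2 - 3*(-4)))**2) = 1/(-(-25)*(-4*(-4 + 16 + 12))**2) = 1/(-(-25)*(-4*24)**2) = 1/(-(-25)*(-96)**2) = 1/(-(-25)*9216) = 1/(-5*(-46080)) = 1/230400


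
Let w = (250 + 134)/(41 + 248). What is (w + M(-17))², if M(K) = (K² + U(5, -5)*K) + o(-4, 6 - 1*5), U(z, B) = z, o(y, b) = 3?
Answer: 3624882849/83521 ≈ 43401.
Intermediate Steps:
M(K) = 3 + K² + 5*K (M(K) = (K² + 5*K) + 3 = 3 + K² + 5*K)
w = 384/289 ≈ 1.3287
(w + M(-17))² = (384/289 + (3 + (-17)² + 5*(-17)))² = (384/289 + (3 + 289 - 85))² = (384/289 + 207)² = (60207/289)² = 3624882849/83521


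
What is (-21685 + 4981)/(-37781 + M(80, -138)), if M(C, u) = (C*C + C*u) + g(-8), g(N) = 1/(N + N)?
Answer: 267264/678737 ≈ 0.39377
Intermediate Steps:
g(N) = 1/(2*N)
M(C, u) = -1/16 + C² + C*u (M(C, u) = (C*C + C*u) + (½)/(-8) = (C² + C*u) + (½)*(-⅛) = (C² + C*u) - 1/16 = -1/16 + C² + C*u)
(-21685 + 4981)/(-37781 + M(80, -138)) = (-21685 + 4981)/(-37781 + (-1/16 + 80² + 80*(-138))) = -16704/(-37781 + (-1/16 + 6400 - 11040)) = -16704/(-37781 - 74241/16) = -16704/(-678737/16) = -16704*(-16/678737) = 267264/678737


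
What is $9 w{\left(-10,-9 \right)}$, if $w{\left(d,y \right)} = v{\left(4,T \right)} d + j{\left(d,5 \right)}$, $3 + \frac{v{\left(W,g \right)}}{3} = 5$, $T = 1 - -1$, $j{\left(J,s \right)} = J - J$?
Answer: $-540$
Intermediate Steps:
$j{\left(J,s \right)} = 0$
$T = 2$ ($T = 1 + 1 = 2$)
$v{\left(W,g \right)} = 6$ ($v{\left(W,g \right)} = -9 + 3 \cdot 5 = -9 + 15 = 6$)
$w{\left(d,y \right)} = 6 d$ ($w{\left(d,y \right)} = 6 d + 0 = 6 d$)
$9 w{\left(-10,-9 \right)} = 9 \cdot 6 \left(-10\right) = 9 \left(-60\right) = -540$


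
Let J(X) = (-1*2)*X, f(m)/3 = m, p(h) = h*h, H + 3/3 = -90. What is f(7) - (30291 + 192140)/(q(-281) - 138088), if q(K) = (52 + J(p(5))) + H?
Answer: 3124148/138177 ≈ 22.610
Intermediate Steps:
H = -91 (H = -1 - 90 = -91)
p(h) = h²
f(m) = 3*m
J(X) = -2*X
q(K) = -89 (q(K) = (52 - 2*5²) - 91 = (52 - 2*25) - 91 = (52 - 50) - 91 = 2 - 91 = -89)
f(7) - (30291 + 192140)/(q(-281) - 138088) = 3*7 - (30291 + 192140)/(-89 - 138088) = 21 - 222431/(-138177) = 21 - 222431*(-1)/138177 = 21 - 1*(-222431/138177) = 21 + 222431/138177 = 3124148/138177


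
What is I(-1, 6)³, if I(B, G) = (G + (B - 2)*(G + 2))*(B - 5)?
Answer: 1259712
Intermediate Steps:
I(B, G) = (-5 + B)*(G + (-2 + B)*(2 + G)) (I(B, G) = (G + (-2 + B)*(2 + G))*(-5 + B) = (-5 + B)*(G + (-2 + B)*(2 + G)))
I(-1, 6)³ = (20 - 14*(-1) + 2*(-1)² + 5*6 + 6*(-1)² - 6*(-1)*6)³ = (20 + 14 + 2*1 + 30 + 6*1 + 36)³ = (20 + 14 + 2 + 30 + 6 + 36)³ = 108³ = 1259712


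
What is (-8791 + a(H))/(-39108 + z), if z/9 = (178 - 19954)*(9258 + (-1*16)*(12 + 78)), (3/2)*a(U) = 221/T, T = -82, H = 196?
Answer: 540757/85578358230 ≈ 6.3188e-6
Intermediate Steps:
a(U) = -221/123 (a(U) = 2*(221/(-82))/3 = 2*(221*(-1/82))/3 = (2/3)*(-221/82) = -221/123)
z = -1391478912 (z = 9*((178 - 19954)*(9258 + (-1*16)*(12 + 78))) = 9*(-19776*(9258 - 16*90)) = 9*(-19776*(9258 - 1440)) = 9*(-19776*7818) = 9*(-154608768) = -1391478912)
(-8791 + a(H))/(-39108 + z) = (-8791 - 221/123)/(-39108 - 1391478912) = -1081514/123/(-1391518020) = -1081514/123*(-1/1391518020) = 540757/85578358230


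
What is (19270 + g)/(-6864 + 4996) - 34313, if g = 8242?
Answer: -16031049/467 ≈ -34328.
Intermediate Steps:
(19270 + g)/(-6864 + 4996) - 34313 = (19270 + 8242)/(-6864 + 4996) - 34313 = 27512/(-1868) - 34313 = 27512*(-1/1868) - 34313 = -6878/467 - 34313 = -16031049/467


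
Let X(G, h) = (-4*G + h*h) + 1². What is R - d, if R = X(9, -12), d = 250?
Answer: -141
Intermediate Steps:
X(G, h) = 1 + h² - 4*G (X(G, h) = (-4*G + h²) + 1 = (h² - 4*G) + 1 = 1 + h² - 4*G)
R = 109 (R = 1 + (-12)² - 4*9 = 1 + 144 - 36 = 109)
R - d = 109 - 1*250 = 109 - 250 = -141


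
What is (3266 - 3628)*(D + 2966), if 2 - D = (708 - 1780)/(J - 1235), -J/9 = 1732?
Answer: -18074512304/16823 ≈ -1.0744e+6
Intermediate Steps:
J = -15588 (J = -9*1732 = -15588)
D = 32574/16823 (D = 2 - (708 - 1780)/(-15588 - 1235) = 2 - (-1072)/(-16823) = 2 - (-1072)*(-1)/16823 = 2 - 1*1072/16823 = 2 - 1072/16823 = 32574/16823 ≈ 1.9363)
(3266 - 3628)*(D + 2966) = (3266 - 3628)*(32574/16823 + 2966) = -362*49929592/16823 = -18074512304/16823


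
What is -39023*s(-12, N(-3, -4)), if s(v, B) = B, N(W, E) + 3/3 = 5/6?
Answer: 39023/6 ≈ 6503.8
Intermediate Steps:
N(W, E) = -⅙ (N(W, E) = -1 + 5/6 = -1 + 5*(⅙) = -1 + ⅚ = -⅙)
-39023*s(-12, N(-3, -4)) = -39023*(-⅙) = 39023/6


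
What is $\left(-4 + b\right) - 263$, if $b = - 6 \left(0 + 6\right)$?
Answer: $-303$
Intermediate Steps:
$b = -36$ ($b = \left(-6\right) 6 = -36$)
$\left(-4 + b\right) - 263 = \left(-4 - 36\right) - 263 = -40 - 263 = -303$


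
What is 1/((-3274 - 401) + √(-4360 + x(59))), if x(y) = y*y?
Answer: -1225/4502168 - I*√879/13506504 ≈ -0.00027209 - 2.1951e-6*I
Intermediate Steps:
x(y) = y²
1/((-3274 - 401) + √(-4360 + x(59))) = 1/((-3274 - 401) + √(-4360 + 59²)) = 1/(-3675 + √(-4360 + 3481)) = 1/(-3675 + √(-879)) = 1/(-3675 + I*√879)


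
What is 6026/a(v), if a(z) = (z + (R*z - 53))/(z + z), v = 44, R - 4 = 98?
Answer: 530288/4479 ≈ 118.39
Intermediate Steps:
R = 102 (R = 4 + 98 = 102)
a(z) = (-53 + 103*z)/(2*z) (a(z) = (z + (102*z - 53))/(z + z) = (z + (-53 + 102*z))/((2*z)) = (-53 + 103*z)*(1/(2*z)) = (-53 + 103*z)/(2*z))
6026/a(v) = 6026/(((½)*(-53 + 103*44)/44)) = 6026/(((½)*(1/44)*(-53 + 4532))) = 6026/(((½)*(1/44)*4479)) = 6026/(4479/88) = 6026*(88/4479) = 530288/4479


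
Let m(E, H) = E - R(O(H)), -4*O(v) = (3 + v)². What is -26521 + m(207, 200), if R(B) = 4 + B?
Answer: -64063/4 ≈ -16016.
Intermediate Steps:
O(v) = -(3 + v)²/4
m(E, H) = -4 + E + (3 + H)²/4 (m(E, H) = E - (4 - (3 + H)²/4) = E + (-4 + (3 + H)²/4) = -4 + E + (3 + H)²/4)
-26521 + m(207, 200) = -26521 + (-4 + 207 + (3 + 200)²/4) = -26521 + (-4 + 207 + (¼)*203²) = -26521 + (-4 + 207 + (¼)*41209) = -26521 + (-4 + 207 + 41209/4) = -26521 + 42021/4 = -64063/4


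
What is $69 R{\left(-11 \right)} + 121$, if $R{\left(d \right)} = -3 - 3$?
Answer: $-293$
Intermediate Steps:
$R{\left(d \right)} = -6$
$69 R{\left(-11 \right)} + 121 = 69 \left(-6\right) + 121 = -414 + 121 = -293$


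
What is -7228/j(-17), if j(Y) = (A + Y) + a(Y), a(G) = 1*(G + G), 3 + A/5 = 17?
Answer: -7228/19 ≈ -380.42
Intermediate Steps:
A = 70 (A = -15 + 5*17 = -15 + 85 = 70)
a(G) = 2*G (a(G) = 1*(2*G) = 2*G)
j(Y) = 70 + 3*Y (j(Y) = (70 + Y) + 2*Y = 70 + 3*Y)
-7228/j(-17) = -7228/(70 + 3*(-17)) = -7228/(70 - 51) = -7228/19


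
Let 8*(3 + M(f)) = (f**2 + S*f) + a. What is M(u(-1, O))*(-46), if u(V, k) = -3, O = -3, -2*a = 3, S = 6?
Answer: 1587/8 ≈ 198.38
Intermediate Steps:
a = -3/2 (a = -1/2*3 = -3/2 ≈ -1.5000)
M(f) = -51/16 + f**2/8 + 3*f/4 (M(f) = -3 + ((f**2 + 6*f) - 3/2)/8 = -3 + (-3/2 + f**2 + 6*f)/8 = -3 + (-3/16 + f**2/8 + 3*f/4) = -51/16 + f**2/8 + 3*f/4)
M(u(-1, O))*(-46) = (-51/16 + (1/8)*(-3)**2 + (3/4)*(-3))*(-46) = (-51/16 + (1/8)*9 - 9/4)*(-46) = (-51/16 + 9/8 - 9/4)*(-46) = -69/16*(-46) = 1587/8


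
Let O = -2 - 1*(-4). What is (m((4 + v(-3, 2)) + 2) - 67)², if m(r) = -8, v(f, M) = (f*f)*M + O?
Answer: 5625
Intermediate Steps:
O = 2 (O = -2 + 4 = 2)
v(f, M) = 2 + M*f² (v(f, M) = (f*f)*M + 2 = f²*M + 2 = M*f² + 2 = 2 + M*f²)
(m((4 + v(-3, 2)) + 2) - 67)² = (-8 - 67)² = (-75)² = 5625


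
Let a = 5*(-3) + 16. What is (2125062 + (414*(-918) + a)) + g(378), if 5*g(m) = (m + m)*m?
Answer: 9010823/5 ≈ 1.8022e+6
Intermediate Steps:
g(m) = 2*m²/5 (g(m) = ((m + m)*m)/5 = ((2*m)*m)/5 = (2*m²)/5 = 2*m²/5)
a = 1 (a = -15 + 16 = 1)
(2125062 + (414*(-918) + a)) + g(378) = (2125062 + (414*(-918) + 1)) + (⅖)*378² = (2125062 + (-380052 + 1)) + (⅖)*142884 = (2125062 - 380051) + 285768/5 = 1745011 + 285768/5 = 9010823/5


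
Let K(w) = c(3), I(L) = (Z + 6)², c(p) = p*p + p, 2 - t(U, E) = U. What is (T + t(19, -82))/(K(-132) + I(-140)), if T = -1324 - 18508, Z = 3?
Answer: -19849/93 ≈ -213.43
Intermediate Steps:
t(U, E) = 2 - U
T = -19832
c(p) = p + p² (c(p) = p² + p = p + p²)
I(L) = 81 (I(L) = (3 + 6)² = 9² = 81)
K(w) = 12 (K(w) = 3*(1 + 3) = 3*4 = 12)
(T + t(19, -82))/(K(-132) + I(-140)) = (-19832 + (2 - 1*19))/(12 + 81) = (-19832 + (2 - 19))/93 = (-19832 - 17)*(1/93) = -19849*1/93 = -19849/93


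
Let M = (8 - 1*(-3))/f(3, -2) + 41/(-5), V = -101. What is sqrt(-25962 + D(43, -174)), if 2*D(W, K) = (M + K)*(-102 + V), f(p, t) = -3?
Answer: 4*I*sqrt(99795)/15 ≈ 84.241*I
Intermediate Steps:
M = -178/15 (M = (8 - 1*(-3))/(-3) + 41/(-5) = (8 + 3)*(-1/3) + 41*(-1/5) = 11*(-1/3) - 41/5 = -11/3 - 41/5 = -178/15 ≈ -11.867)
D(W, K) = 18067/15 - 203*K/2 (D(W, K) = ((-178/15 + K)*(-102 - 101))/2 = ((-178/15 + K)*(-203))/2 = (36134/15 - 203*K)/2 = 18067/15 - 203*K/2)
sqrt(-25962 + D(43, -174)) = sqrt(-25962 + (18067/15 - 203/2*(-174))) = sqrt(-25962 + (18067/15 + 17661)) = sqrt(-25962 + 282982/15) = sqrt(-106448/15) = 4*I*sqrt(99795)/15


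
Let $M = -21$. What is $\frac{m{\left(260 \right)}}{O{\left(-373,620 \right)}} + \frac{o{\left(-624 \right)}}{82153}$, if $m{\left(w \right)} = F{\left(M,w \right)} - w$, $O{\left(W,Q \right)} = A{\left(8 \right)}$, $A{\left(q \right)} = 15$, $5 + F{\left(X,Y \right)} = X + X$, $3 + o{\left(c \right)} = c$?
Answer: $- \frac{25230376}{1232295} \approx -20.474$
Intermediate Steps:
$o{\left(c \right)} = -3 + c$
$F{\left(X,Y \right)} = -5 + 2 X$ ($F{\left(X,Y \right)} = -5 + \left(X + X\right) = -5 + 2 X$)
$O{\left(W,Q \right)} = 15$
$m{\left(w \right)} = -47 - w$ ($m{\left(w \right)} = \left(-5 + 2 \left(-21\right)\right) - w = \left(-5 - 42\right) - w = -47 - w$)
$\frac{m{\left(260 \right)}}{O{\left(-373,620 \right)}} + \frac{o{\left(-624 \right)}}{82153} = \frac{-47 - 260}{15} + \frac{-3 - 624}{82153} = \left(-47 - 260\right) \frac{1}{15} - \frac{627}{82153} = \left(-307\right) \frac{1}{15} - \frac{627}{82153} = - \frac{307}{15} - \frac{627}{82153} = - \frac{25230376}{1232295}$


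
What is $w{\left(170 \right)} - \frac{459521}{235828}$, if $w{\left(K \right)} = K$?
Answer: $\frac{39631239}{235828} \approx 168.05$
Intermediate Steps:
$w{\left(170 \right)} - \frac{459521}{235828} = 170 - \frac{459521}{235828} = \frac{39631239}{235828}$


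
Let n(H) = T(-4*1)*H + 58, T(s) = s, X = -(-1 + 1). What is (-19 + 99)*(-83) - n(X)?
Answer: -6698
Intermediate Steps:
X = 0 (X = -1*0 = 0)
n(H) = 58 - 4*H (n(H) = (-4*1)*H + 58 = -4*H + 58 = 58 - 4*H)
(-19 + 99)*(-83) - n(X) = (-19 + 99)*(-83) - (58 - 4*0) = 80*(-83) - (58 + 0) = -6640 - 1*58 = -6640 - 58 = -6698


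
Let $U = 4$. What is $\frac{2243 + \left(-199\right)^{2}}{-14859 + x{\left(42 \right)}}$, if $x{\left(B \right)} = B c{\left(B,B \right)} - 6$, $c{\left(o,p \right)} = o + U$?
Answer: $- \frac{13948}{4311} \approx -3.2354$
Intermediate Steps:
$c{\left(o,p \right)} = 4 + o$ ($c{\left(o,p \right)} = o + 4 = 4 + o$)
$x{\left(B \right)} = -6 + B \left(4 + B\right)$ ($x{\left(B \right)} = B \left(4 + B\right) - 6 = -6 + B \left(4 + B\right)$)
$\frac{2243 + \left(-199\right)^{2}}{-14859 + x{\left(42 \right)}} = \frac{2243 + \left(-199\right)^{2}}{-14859 - \left(6 - 42 \left(4 + 42\right)\right)} = \frac{2243 + 39601}{-14859 + \left(-6 + 42 \cdot 46\right)} = \frac{41844}{-14859 + \left(-6 + 1932\right)} = \frac{41844}{-14859 + 1926} = \frac{41844}{-12933} = 41844 \left(- \frac{1}{12933}\right) = - \frac{13948}{4311}$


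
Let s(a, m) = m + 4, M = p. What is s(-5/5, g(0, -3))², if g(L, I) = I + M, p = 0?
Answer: 1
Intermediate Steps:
M = 0
g(L, I) = I (g(L, I) = I + 0 = I)
s(a, m) = 4 + m
s(-5/5, g(0, -3))² = (4 - 3)² = 1² = 1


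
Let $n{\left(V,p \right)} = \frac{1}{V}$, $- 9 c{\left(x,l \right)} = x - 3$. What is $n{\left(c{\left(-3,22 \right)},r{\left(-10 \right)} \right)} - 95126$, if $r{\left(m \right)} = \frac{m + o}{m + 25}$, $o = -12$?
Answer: $- \frac{190249}{2} \approx -95125.0$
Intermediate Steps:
$c{\left(x,l \right)} = \frac{1}{3} - \frac{x}{9}$ ($c{\left(x,l \right)} = - \frac{x - 3}{9} = - \frac{-3 + x}{9} = \frac{1}{3} - \frac{x}{9}$)
$r{\left(m \right)} = \frac{-12 + m}{25 + m}$ ($r{\left(m \right)} = \frac{m - 12}{m + 25} = \frac{-12 + m}{25 + m}$)
$n{\left(c{\left(-3,22 \right)},r{\left(-10 \right)} \right)} - 95126 = \frac{1}{\frac{1}{3} - - \frac{1}{3}} - 95126 = \frac{1}{\frac{1}{3} + \frac{1}{3}} - 95126 = \frac{1}{\frac{2}{3}} - 95126 = \frac{3}{2} - 95126 = - \frac{190249}{2}$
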